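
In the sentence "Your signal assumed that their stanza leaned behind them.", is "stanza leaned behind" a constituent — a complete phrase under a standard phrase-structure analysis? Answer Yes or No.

No

The smallest constituent containing the whole sequence is the clause [S their stanza leaned behind them], but the sequence is only part of it — it straddles the boundary between noun phrase "their stanza" and verb phrase "leaned behind them".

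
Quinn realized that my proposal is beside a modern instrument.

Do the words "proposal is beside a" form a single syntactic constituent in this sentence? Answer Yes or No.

No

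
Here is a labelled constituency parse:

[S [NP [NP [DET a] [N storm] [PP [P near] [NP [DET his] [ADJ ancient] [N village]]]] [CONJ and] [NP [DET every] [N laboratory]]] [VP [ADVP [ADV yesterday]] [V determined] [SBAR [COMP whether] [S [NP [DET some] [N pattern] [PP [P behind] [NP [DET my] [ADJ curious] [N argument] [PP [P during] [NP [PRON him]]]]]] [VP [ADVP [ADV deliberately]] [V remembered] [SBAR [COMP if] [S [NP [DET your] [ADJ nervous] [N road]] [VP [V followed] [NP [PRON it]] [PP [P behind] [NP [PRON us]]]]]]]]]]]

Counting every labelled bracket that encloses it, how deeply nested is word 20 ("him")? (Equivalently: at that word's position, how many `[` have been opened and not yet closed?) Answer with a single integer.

10

The word sits inside PRON, which is inside NP, inside PP, inside NP, inside PP, inside NP, inside S, inside SBAR, inside VP, inside S — 10 brackets in all.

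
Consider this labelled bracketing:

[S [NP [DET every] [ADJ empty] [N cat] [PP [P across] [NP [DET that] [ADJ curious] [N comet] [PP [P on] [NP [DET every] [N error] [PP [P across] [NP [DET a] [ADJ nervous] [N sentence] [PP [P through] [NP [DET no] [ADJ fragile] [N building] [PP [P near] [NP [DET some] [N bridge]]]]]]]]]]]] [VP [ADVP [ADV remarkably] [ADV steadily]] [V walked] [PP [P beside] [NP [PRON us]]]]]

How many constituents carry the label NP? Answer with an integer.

7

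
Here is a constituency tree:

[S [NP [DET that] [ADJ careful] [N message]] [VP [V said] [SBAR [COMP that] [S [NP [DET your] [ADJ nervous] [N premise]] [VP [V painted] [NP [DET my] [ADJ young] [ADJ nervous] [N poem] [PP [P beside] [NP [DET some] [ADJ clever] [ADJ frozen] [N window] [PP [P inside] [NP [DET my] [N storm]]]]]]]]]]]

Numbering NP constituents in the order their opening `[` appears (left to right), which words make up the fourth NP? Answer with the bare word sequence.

The NP opening brackets appear, in order, over: "that careful message"; "your nervous premise"; "my young nervous poem beside some clever frozen window inside my storm"; "some clever frozen window inside my storm"; "my storm". The fourth one spans "some clever frozen window inside my storm".

some clever frozen window inside my storm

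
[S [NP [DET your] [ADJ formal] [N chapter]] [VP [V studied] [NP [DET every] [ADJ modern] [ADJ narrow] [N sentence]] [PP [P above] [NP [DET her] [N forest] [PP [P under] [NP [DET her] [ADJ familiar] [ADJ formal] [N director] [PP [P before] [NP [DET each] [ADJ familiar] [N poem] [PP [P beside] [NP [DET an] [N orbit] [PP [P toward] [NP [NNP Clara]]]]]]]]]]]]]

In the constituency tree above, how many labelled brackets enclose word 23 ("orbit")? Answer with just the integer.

11

Path from the root down to the word: S → VP → PP → NP → PP → NP → PP → NP → PP → NP → N. That is 11 enclosing brackets.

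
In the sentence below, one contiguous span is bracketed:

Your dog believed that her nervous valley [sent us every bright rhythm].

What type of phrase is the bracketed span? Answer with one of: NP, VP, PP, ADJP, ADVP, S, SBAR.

VP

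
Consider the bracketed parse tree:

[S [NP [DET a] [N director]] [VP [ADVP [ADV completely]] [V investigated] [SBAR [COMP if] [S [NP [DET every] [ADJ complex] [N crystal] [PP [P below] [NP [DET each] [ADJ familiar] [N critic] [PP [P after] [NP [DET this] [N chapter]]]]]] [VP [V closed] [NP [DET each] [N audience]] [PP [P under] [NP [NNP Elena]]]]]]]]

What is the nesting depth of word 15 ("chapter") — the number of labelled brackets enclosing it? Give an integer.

10

Path from the root down to the word: S → VP → SBAR → S → NP → PP → NP → PP → NP → N. That is 10 enclosing brackets.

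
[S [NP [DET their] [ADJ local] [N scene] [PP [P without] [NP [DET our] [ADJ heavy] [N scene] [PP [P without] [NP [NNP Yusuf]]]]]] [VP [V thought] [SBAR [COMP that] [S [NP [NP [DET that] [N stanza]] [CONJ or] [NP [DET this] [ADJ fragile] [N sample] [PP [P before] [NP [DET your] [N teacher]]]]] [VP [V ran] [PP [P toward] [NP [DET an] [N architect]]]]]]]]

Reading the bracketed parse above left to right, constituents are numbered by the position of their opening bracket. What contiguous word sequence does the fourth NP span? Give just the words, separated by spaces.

that stanza or this fragile sample before your teacher

In left-to-right order the NP constituents are "their local scene without our heavy scene without Yusuf"; "our heavy scene without Yusuf"; "Yusuf"; "that stanza or this fragile sample before your teacher"; "that stanza"; "this fragile sample before your teacher"; "your teacher"; "an architect". Number 4 is "that stanza or this fragile sample before your teacher".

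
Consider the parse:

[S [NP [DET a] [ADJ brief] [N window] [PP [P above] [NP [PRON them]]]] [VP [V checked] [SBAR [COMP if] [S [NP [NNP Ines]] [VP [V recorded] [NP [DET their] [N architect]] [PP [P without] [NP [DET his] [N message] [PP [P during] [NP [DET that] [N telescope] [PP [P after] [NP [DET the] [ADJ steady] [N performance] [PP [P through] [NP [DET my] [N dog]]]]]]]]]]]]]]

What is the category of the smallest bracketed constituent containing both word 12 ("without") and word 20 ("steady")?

Word 12 lies under S → VP → SBAR → S → VP → PP → P; word 20 lies under S → VP → SBAR → S → VP → PP → NP → PP → NP → PP → NP → ADJ. The lowest shared node is the PP.

PP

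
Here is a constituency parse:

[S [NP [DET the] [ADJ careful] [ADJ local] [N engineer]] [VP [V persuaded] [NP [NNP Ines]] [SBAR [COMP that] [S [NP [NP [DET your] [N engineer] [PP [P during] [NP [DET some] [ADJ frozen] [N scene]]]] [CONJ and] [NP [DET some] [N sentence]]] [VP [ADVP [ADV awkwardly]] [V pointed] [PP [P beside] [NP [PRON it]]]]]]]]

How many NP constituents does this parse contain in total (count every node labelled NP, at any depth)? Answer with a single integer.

7

Listing each NP by its span: [NP the careful local engineer]; [NP Ines]; [NP your engineer during some frozen scene and some sentence]; [NP your engineer during some frozen scene]; [NP some frozen scene]; [NP some sentence] … — that makes 7.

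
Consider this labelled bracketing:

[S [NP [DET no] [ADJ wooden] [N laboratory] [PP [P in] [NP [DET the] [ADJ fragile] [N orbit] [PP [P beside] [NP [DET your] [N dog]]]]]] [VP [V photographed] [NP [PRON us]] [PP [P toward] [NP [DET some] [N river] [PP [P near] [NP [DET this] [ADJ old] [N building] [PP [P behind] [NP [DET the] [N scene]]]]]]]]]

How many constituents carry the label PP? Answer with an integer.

5

Scanning left to right, an opening `[PP` appears at word positions 4, 8, 13, 16, 20 — 5 in total.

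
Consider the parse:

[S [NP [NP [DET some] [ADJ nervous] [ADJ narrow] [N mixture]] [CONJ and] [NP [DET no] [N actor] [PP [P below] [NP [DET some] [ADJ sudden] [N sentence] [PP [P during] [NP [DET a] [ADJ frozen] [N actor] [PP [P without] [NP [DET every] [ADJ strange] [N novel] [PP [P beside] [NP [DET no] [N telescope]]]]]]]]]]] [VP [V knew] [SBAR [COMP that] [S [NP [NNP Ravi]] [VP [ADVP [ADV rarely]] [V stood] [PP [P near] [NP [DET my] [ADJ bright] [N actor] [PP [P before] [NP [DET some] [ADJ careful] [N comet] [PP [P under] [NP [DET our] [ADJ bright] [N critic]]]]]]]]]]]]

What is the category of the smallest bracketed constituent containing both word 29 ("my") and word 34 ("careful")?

The smallest bracket enclosing both words is [NP my bright actor before some careful comet under our bright critic], so the label is NP.

NP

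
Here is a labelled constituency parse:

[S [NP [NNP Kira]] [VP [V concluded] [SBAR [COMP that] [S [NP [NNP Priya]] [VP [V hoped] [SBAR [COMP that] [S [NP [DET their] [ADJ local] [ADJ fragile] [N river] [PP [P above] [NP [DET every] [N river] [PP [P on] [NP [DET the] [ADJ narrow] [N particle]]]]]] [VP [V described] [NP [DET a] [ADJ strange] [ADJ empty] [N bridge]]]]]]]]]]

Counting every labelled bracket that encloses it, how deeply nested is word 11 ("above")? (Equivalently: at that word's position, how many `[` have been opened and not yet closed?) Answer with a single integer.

10

Counting open brackets not yet closed at "above": [S [VP [SBAR [S [VP [SBAR [S [NP [PP [P = 10.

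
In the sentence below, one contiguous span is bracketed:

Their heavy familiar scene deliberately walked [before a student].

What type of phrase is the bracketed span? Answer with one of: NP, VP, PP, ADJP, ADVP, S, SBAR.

PP

"before" is the head of the bracketed span, so the span is a prepositional phrase: PP.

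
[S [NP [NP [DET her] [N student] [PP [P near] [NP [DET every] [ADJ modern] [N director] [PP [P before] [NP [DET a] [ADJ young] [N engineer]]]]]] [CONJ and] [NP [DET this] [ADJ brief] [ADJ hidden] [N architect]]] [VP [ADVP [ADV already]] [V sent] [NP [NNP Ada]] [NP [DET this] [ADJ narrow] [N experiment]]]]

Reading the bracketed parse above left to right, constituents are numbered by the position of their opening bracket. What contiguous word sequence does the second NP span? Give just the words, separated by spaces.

her student near every modern director before a young engineer

Opening `[NP` markers occur at word positions 1, 1, 4, 8, 12, 18, 19; the second of these opens the constituent [NP her student near every modern director before a young engineer].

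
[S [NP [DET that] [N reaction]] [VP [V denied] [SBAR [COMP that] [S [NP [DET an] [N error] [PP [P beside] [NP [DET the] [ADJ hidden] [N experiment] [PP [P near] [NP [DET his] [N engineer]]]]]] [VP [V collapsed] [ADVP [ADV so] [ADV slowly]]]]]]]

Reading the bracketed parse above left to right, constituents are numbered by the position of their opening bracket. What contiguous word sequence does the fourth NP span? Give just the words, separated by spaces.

The NP opening brackets appear, in order, over: "that reaction"; "an error beside the hidden experiment near his engineer"; "the hidden experiment near his engineer"; "his engineer". The fourth one spans "his engineer".

his engineer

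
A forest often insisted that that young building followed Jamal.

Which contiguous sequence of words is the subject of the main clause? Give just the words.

a forest

The subject of the main clause is the NP immediately before the verb "insisted": "a forest".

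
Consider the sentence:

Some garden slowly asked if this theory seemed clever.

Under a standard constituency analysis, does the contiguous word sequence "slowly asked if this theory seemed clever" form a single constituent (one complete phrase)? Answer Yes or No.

The sequence corresponds to a single VP node — the verb phrase "slowly asked if this theory seemed clever".

Yes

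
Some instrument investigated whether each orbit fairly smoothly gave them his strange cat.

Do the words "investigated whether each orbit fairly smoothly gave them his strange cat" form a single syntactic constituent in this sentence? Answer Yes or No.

Yes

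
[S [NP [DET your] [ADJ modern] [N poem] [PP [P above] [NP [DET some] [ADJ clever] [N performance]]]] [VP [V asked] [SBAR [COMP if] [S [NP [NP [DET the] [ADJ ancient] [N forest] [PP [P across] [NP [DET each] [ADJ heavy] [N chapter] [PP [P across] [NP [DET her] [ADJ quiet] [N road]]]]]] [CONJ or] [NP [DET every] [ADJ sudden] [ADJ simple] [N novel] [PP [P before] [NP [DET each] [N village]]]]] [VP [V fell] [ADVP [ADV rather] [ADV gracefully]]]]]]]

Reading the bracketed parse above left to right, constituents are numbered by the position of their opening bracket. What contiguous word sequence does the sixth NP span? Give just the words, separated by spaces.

her quiet road

In left-to-right order the NP constituents are "your modern poem above some clever performance"; "some clever performance"; "the ancient forest across each heavy chapter across her quiet road or every sudden simple novel before each village"; "the ancient forest across each heavy chapter across her quiet road"; "each heavy chapter across her quiet road"; "her quiet road"; "every sudden simple novel before each village"; "each village". Number 6 is "her quiet road".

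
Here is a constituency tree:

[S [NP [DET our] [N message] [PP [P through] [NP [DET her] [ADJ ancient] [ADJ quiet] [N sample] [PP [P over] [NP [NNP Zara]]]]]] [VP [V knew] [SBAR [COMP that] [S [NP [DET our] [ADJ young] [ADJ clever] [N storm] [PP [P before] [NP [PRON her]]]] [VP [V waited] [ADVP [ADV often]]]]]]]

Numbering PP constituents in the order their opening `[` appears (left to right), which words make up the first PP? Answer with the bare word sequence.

Opening `[PP` markers occur at word positions 3, 8, 16; the first of these opens the constituent [PP through her ancient quiet sample over Zara].

through her ancient quiet sample over Zara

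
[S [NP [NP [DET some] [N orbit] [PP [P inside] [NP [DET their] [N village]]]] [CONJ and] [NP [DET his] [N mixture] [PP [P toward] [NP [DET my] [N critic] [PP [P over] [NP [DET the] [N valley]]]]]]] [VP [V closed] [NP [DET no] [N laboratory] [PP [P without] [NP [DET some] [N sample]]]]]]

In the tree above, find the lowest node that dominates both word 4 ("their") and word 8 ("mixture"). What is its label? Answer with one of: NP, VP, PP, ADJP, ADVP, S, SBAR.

NP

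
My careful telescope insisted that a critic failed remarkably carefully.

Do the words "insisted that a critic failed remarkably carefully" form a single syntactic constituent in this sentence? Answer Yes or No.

Yes

The sequence corresponds to a single VP node — the verb phrase "insisted that a critic failed remarkably carefully".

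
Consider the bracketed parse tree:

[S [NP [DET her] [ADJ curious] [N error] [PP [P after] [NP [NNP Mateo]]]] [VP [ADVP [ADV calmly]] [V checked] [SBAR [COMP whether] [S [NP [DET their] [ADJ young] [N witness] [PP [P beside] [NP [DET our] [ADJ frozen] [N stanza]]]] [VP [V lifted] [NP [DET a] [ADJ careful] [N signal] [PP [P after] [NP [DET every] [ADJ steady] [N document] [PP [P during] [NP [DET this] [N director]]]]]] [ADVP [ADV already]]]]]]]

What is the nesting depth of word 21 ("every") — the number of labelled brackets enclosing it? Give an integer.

The word sits inside DET, which is inside NP, inside PP, inside NP, inside VP, inside S, inside SBAR, inside VP, inside S — 9 brackets in all.

9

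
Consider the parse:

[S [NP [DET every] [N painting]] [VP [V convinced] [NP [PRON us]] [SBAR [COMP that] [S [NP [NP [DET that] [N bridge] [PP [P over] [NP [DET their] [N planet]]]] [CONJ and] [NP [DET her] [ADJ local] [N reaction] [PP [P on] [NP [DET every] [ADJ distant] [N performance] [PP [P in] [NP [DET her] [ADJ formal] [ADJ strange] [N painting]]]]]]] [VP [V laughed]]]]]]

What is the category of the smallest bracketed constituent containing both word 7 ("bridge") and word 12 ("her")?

NP

Word 7 lies under S → VP → SBAR → S → NP → NP → N; word 12 lies under S → VP → SBAR → S → NP → NP → DET. The lowest shared node is the NP.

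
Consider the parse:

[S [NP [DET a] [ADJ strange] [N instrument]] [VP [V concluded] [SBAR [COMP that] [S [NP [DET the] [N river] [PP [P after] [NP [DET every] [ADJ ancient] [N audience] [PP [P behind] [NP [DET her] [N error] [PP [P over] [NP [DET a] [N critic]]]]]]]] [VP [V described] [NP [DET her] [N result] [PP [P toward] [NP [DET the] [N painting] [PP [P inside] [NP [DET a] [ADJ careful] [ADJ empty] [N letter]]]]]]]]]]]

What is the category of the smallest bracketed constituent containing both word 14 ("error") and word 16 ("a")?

NP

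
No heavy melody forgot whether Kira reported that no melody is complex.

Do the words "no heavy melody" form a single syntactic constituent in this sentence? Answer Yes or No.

These words form the whole noun phrase headed by "melody", so yes — one constituent.

Yes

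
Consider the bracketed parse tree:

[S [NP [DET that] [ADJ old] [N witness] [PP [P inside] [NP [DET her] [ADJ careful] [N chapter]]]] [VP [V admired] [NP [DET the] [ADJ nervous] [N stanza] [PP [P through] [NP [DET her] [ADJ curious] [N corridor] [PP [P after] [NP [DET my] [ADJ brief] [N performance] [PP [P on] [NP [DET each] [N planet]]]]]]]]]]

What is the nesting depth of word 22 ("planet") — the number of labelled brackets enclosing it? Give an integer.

10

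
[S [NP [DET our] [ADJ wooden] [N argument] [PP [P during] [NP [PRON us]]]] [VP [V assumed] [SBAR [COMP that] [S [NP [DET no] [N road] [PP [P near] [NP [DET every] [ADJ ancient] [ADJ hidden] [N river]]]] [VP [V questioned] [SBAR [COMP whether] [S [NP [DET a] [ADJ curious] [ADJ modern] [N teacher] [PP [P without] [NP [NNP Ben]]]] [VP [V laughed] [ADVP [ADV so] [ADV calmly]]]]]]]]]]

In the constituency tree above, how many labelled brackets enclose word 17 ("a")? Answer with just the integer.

The word sits inside DET, which is inside NP, inside S, inside SBAR, inside VP, inside S, inside SBAR, inside VP, inside S — 9 brackets in all.

9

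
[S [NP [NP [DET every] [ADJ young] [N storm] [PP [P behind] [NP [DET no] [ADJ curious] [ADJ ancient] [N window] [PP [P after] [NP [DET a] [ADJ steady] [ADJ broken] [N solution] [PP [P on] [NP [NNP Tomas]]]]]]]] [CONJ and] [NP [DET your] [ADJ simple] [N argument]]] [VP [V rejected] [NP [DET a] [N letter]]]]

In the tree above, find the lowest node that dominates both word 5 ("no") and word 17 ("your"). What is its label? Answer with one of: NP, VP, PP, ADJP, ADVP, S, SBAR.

Word 5 lies under S → NP → NP → PP → NP → DET; word 17 lies under S → NP → NP → DET. The lowest shared node is the NP.

NP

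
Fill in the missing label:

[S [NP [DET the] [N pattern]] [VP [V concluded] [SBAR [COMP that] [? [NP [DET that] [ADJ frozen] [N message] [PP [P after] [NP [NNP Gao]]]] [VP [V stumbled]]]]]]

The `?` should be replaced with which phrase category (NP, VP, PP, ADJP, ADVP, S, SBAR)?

S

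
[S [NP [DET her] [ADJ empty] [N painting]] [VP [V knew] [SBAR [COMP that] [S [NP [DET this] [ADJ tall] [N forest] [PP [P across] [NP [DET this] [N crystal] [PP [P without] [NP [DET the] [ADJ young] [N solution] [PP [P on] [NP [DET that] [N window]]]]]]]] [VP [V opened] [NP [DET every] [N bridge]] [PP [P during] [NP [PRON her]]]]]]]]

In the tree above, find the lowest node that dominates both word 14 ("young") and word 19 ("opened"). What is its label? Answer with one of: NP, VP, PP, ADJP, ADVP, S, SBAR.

S

Word 14 lies under S → VP → SBAR → S → NP → PP → NP → PP → NP → ADJ; word 19 lies under S → VP → SBAR → S → VP → V. The lowest shared node is the S.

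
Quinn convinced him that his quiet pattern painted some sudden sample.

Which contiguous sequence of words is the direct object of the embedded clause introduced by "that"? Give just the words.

some sudden sample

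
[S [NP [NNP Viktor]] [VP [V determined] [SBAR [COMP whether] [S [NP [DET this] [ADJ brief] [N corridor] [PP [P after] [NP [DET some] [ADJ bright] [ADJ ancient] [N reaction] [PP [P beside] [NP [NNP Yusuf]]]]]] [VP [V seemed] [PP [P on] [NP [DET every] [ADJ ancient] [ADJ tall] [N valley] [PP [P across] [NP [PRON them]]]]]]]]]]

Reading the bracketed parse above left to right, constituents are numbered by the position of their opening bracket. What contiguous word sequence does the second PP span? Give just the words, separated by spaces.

In left-to-right order the PP constituents are "after some bright ancient reaction beside Yusuf"; "beside Yusuf"; "on every ancient tall valley across them"; "across them". Number 2 is "beside Yusuf".

beside Yusuf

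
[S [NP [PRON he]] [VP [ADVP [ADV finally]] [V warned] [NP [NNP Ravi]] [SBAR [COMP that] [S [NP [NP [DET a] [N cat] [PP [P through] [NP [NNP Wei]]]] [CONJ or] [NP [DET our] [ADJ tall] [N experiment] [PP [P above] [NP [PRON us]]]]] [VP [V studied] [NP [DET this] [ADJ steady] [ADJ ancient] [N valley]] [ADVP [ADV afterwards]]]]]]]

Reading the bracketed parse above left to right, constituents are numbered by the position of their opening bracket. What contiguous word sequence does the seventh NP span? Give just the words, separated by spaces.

us

Opening `[NP` markers occur at word positions 1, 4, 6, 6, 9, 11, 15, 17; the seventh of these opens the constituent [NP us].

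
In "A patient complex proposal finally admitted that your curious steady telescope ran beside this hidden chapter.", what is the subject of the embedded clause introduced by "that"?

your curious steady telescope

The subject of the embedded clause introduced by "that" is the NP immediately before the verb "ran": "your curious steady telescope".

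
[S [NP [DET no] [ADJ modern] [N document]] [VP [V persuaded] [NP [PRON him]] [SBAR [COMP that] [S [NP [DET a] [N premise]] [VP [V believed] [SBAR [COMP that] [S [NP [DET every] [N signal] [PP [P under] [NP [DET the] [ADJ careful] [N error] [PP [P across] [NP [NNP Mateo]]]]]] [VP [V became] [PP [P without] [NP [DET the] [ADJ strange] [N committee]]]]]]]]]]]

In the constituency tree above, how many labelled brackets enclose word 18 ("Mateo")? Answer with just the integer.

13

Path from the root down to the word: S → VP → SBAR → S → VP → SBAR → S → NP → PP → NP → PP → NP → NNP. That is 13 enclosing brackets.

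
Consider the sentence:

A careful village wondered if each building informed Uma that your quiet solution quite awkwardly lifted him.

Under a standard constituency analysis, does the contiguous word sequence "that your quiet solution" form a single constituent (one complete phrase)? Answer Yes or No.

"that" belongs to the complementizer "that" while "solution" belongs to the clause "your quiet solution quite awkwardly lifted him"; a span that runs across that boundary is not a single phrase.

No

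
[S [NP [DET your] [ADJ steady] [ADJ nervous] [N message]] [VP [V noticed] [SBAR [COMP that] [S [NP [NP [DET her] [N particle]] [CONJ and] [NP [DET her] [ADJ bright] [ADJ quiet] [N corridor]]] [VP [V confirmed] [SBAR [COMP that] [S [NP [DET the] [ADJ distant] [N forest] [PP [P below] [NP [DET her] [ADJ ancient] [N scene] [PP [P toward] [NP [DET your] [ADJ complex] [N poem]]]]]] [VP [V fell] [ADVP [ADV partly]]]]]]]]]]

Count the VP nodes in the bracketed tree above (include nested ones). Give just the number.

The VP constituents are: [VP noticed that her particle and her bright quiet corridor confirmed that the distant forest below her ancient scene toward your complex poem fell partly]; [VP confirmed that the distant forest below her ancient scene toward your complex poem fell partly]; [VP fell partly]. Total: 3.

3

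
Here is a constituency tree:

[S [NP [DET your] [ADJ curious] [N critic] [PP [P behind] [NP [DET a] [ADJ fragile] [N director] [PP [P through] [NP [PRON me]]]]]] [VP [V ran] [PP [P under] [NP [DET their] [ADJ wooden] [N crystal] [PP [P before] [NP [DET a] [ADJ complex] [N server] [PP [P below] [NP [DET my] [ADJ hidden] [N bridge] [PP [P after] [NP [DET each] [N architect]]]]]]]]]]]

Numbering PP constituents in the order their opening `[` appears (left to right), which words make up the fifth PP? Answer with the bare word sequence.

below my hidden bridge after each architect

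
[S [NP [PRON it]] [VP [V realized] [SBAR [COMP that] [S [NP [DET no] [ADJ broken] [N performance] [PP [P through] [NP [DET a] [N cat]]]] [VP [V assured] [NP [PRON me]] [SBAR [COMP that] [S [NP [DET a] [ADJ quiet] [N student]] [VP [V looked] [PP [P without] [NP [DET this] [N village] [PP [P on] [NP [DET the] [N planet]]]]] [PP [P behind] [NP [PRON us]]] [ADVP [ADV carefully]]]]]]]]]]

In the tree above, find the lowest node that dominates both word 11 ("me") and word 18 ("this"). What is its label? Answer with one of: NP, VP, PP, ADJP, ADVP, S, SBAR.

Both words fall inside [VP assured me that a quiet student looked without this village on the planet behind us carefully] (words 10–25), and no smaller constituent contains them both. Label: VP.

VP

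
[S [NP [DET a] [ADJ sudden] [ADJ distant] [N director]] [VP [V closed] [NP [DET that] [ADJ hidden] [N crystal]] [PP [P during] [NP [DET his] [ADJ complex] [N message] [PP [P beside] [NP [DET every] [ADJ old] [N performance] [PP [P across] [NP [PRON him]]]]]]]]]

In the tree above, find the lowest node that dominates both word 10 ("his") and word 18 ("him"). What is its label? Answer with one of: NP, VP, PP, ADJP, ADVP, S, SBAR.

Word 10 lies under S → VP → PP → NP → DET; word 18 lies under S → VP → PP → NP → PP → NP → PP → NP → PRON. The lowest shared node is the NP.

NP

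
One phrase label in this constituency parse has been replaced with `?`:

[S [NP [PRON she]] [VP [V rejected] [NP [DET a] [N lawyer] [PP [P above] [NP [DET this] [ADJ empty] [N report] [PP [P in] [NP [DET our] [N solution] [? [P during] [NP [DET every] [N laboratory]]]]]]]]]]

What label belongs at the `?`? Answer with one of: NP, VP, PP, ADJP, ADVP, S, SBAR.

PP

A constituent whose immediate children are P 'during', NP is a prepositional phrase: PP.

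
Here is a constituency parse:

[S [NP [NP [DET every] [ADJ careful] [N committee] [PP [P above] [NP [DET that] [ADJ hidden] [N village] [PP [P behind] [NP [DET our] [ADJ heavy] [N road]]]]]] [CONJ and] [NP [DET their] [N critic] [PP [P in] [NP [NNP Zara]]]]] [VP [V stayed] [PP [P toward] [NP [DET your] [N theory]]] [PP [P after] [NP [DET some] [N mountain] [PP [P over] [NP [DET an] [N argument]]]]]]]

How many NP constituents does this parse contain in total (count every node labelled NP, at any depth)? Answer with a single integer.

9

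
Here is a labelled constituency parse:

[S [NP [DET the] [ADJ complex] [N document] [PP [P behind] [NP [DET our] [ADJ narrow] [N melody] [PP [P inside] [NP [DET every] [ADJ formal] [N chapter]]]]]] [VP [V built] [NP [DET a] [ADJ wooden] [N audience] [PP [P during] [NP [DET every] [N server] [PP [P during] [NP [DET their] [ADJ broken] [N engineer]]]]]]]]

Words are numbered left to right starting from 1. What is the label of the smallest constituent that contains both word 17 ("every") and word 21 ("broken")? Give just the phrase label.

The smallest bracket enclosing both words is [NP every server during their broken engineer], so the label is NP.

NP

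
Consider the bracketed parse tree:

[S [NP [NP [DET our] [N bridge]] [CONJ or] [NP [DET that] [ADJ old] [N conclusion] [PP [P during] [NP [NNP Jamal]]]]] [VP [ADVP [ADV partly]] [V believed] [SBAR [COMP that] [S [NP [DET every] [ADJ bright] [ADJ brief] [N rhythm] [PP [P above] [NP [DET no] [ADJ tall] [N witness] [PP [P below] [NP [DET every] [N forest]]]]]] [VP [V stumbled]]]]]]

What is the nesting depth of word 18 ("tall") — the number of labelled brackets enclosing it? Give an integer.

Counting open brackets not yet closed at "tall": [S [VP [SBAR [S [NP [PP [NP [ADJ = 8.

8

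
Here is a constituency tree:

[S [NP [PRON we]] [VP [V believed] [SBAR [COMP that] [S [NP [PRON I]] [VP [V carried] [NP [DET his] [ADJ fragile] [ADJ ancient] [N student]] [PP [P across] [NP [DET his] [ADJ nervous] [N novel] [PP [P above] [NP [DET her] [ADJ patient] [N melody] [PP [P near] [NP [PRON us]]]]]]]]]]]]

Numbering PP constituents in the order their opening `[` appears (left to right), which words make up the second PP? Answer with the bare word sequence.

above her patient melody near us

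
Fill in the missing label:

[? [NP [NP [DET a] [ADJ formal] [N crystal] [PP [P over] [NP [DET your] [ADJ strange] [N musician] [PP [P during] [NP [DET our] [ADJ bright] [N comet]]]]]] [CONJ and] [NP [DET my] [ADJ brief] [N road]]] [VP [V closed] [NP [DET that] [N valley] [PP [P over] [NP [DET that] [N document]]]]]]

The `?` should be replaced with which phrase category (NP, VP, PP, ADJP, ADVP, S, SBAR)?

The `?` node immediately contains: NP, VP. That is the internal structure of a clause, so the label is S.

S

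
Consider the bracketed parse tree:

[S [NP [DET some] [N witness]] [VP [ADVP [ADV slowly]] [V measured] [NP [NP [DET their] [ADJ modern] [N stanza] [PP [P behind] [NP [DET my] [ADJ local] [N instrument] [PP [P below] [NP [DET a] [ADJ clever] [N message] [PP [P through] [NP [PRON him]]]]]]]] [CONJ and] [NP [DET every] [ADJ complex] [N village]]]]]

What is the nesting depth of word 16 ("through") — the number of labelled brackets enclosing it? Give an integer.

10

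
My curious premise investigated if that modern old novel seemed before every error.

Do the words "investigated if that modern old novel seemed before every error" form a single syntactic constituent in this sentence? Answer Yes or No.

Yes

"investigated if that modern old novel seemed before every error" is exactly the verb phrase [VP investigated if that modern old novel seemed before every error], a complete constituent.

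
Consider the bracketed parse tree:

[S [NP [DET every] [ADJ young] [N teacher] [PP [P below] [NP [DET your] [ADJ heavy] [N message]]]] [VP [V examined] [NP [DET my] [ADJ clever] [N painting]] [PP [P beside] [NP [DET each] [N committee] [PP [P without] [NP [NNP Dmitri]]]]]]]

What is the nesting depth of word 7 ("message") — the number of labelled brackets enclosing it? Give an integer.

Path from the root down to the word: S → NP → PP → NP → N. That is 5 enclosing brackets.

5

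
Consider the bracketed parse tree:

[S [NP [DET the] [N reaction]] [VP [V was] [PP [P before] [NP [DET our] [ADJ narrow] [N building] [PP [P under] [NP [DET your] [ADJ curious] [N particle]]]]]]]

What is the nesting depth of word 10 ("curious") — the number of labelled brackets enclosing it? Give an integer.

7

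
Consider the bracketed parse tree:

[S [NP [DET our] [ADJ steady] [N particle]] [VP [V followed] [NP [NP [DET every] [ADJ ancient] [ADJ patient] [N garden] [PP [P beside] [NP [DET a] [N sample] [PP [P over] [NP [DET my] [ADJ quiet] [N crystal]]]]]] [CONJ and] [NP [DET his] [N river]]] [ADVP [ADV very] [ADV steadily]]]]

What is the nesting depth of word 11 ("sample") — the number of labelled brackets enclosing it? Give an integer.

7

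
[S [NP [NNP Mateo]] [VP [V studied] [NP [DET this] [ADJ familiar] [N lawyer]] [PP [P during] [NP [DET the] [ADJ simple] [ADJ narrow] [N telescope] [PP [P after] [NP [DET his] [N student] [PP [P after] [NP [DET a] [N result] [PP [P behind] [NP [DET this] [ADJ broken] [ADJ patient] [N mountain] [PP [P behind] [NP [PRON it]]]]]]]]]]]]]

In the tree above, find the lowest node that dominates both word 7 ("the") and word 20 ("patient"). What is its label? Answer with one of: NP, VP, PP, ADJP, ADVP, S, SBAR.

NP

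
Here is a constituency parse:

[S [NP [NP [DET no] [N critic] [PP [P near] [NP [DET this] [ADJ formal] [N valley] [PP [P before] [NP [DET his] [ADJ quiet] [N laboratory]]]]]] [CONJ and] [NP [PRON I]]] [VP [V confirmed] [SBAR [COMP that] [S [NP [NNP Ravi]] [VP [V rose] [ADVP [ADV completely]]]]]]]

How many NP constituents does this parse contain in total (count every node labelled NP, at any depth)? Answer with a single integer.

6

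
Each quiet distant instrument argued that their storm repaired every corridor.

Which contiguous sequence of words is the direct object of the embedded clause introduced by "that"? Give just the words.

every corridor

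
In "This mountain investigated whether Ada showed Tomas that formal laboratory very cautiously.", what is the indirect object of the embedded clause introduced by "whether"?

Tomas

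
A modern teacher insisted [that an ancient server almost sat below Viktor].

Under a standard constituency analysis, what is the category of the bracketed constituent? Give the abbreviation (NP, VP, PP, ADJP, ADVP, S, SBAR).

SBAR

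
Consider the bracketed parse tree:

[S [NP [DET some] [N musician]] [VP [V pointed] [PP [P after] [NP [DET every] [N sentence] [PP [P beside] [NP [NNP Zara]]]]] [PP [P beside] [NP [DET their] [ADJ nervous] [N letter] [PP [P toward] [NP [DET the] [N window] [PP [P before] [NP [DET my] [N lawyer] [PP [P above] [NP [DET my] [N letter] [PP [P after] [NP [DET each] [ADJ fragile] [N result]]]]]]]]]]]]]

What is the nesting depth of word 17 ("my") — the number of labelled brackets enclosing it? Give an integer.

9

Counting open brackets not yet closed at "my": [S [VP [PP [NP [PP [NP [PP [NP [DET = 9.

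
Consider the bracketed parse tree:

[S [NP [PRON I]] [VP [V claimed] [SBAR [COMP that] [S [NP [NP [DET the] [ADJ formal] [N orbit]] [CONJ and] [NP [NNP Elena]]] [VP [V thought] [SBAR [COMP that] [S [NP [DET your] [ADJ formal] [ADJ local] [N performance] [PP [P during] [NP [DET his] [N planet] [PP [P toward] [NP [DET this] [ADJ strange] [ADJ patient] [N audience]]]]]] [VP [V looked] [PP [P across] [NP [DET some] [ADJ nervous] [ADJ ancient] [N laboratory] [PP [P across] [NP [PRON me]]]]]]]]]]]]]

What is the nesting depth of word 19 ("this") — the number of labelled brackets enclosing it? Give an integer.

13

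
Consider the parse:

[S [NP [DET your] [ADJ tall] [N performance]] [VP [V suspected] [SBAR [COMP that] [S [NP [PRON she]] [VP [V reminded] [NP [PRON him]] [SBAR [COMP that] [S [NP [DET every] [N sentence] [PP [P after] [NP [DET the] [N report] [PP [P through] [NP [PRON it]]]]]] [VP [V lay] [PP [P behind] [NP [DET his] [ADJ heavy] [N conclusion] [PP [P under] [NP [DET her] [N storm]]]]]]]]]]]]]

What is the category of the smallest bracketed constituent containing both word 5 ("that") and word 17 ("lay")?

SBAR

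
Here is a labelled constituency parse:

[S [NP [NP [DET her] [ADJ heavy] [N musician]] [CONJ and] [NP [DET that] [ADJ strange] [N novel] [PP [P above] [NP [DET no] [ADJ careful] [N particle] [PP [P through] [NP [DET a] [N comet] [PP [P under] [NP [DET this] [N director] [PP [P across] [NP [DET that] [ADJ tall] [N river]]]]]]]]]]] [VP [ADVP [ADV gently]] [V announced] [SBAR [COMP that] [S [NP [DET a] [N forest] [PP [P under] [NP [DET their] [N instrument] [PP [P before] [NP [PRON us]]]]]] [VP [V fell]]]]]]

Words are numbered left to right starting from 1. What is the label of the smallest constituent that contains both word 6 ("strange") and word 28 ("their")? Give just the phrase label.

S

Word 6 lies under S → NP → NP → ADJ; word 28 lies under S → VP → SBAR → S → NP → PP → NP → DET. The lowest shared node is the S.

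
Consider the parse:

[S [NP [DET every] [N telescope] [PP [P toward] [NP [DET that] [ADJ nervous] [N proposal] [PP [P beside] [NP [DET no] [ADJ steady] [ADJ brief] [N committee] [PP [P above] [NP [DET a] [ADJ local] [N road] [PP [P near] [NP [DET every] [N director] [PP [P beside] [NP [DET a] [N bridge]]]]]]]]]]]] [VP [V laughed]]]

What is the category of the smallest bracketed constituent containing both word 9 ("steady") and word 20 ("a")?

The smallest bracket enclosing both words is [NP no steady brief committee above a local road near every director beside a bridge], so the label is NP.

NP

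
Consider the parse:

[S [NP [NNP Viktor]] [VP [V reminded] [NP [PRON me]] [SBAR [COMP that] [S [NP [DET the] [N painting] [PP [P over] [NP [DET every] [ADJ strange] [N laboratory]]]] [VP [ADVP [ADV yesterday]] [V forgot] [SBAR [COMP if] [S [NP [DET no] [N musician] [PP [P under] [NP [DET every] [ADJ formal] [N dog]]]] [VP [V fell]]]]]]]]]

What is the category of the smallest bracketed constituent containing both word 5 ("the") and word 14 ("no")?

The smallest bracket enclosing both words is [S the painting over every strange laboratory yesterday forgot if no musician under every formal dog fell], so the label is S.

S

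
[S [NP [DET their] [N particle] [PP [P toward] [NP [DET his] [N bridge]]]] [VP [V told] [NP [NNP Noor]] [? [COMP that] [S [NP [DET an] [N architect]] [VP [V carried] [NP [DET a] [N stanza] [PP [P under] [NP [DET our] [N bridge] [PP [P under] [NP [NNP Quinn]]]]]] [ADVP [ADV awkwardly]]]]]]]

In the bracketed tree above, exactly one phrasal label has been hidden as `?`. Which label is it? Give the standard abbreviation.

SBAR

The `?` node immediately contains: COMP 'that', S. That is the internal structure of a subordinate clause, so the label is SBAR.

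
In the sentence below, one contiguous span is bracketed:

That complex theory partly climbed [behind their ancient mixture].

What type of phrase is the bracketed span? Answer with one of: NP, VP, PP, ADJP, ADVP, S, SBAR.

PP

The bracketed span "behind their ancient mixture" is headed by "behind", making it a prepositional phrase (PP).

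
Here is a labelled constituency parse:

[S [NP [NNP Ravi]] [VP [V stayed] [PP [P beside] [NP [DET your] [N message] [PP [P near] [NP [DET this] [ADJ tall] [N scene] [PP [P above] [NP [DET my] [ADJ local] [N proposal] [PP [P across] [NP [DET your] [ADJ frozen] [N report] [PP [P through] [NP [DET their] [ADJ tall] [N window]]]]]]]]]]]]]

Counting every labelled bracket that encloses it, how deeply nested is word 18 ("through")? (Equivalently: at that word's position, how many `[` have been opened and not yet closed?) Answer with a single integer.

12

Path from the root down to the word: S → VP → PP → NP → PP → NP → PP → NP → PP → NP → PP → P. That is 12 enclosing brackets.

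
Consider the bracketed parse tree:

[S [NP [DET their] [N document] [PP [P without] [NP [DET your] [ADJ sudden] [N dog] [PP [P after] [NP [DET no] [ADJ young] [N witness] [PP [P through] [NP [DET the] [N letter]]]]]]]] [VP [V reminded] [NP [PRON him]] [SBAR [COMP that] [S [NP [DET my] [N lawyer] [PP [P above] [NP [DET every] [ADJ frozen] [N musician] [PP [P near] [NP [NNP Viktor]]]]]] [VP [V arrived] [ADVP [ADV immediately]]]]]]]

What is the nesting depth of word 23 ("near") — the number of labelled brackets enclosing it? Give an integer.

9

The word sits inside P, which is inside PP, inside NP, inside PP, inside NP, inside S, inside SBAR, inside VP, inside S — 9 brackets in all.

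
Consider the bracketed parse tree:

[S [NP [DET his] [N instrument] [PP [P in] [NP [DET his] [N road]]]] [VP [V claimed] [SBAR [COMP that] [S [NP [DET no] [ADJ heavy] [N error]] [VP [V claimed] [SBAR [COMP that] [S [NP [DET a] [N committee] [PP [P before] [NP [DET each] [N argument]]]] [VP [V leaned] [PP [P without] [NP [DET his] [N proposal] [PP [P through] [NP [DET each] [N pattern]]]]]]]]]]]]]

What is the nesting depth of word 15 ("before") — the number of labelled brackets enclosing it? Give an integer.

Path from the root down to the word: S → VP → SBAR → S → VP → SBAR → S → NP → PP → P. That is 10 enclosing brackets.

10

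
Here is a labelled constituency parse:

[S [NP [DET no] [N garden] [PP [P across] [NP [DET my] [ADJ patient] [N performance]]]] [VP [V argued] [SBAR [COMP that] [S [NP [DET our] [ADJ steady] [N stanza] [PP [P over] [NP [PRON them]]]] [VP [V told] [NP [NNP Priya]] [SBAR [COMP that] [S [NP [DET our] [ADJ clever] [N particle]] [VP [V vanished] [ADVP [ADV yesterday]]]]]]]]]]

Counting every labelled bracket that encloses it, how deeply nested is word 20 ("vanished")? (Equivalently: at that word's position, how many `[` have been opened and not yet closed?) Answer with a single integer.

9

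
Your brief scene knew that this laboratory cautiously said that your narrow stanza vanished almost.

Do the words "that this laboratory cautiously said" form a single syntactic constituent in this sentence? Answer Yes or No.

No

The sequence begins inside the complementizer "that" and ends inside the clause "this laboratory cautiously said that your narrow stanza vanished almost"; it crosses a phrase boundary, so no single node in the tree spans exactly those words.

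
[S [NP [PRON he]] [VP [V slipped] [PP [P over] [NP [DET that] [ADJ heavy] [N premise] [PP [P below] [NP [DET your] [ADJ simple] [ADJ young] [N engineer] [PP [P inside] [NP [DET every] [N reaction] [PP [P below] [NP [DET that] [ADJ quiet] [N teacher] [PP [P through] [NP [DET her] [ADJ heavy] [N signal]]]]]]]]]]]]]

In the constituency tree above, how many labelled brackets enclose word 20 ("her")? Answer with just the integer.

13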